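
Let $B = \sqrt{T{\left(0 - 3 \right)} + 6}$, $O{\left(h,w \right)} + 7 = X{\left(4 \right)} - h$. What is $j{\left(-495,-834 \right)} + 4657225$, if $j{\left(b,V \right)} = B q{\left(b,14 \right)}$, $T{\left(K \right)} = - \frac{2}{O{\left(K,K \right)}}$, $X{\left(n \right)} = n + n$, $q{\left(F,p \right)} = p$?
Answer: $4657225 + 7 \sqrt{22} \approx 4.6573 \cdot 10^{6}$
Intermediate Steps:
$X{\left(n \right)} = 2 n$
$O{\left(h,w \right)} = 1 - h$ ($O{\left(h,w \right)} = -7 - \left(-8 + h\right) = 1 - h$)
$T{\left(K \right)} = - \frac{2}{1 - K}$
$B = \frac{\sqrt{22}}{2}$ ($B = \sqrt{\frac{2}{-1 + \left(0 - 3\right)} + 6} = \sqrt{\frac{2}{-1 - 3} + 6} = \sqrt{\frac{2}{-4} + 6} = \sqrt{2 \left(- \frac{1}{4}\right) + 6} = \sqrt{- \frac{1}{2} + 6} = \sqrt{\frac{11}{2}} = \frac{\sqrt{22}}{2} \approx 2.3452$)
$j{\left(b,V \right)} = 7 \sqrt{22}$ ($j{\left(b,V \right)} = \frac{\sqrt{22}}{2} \cdot 14 = 7 \sqrt{22}$)
$j{\left(-495,-834 \right)} + 4657225 = 7 \sqrt{22} + 4657225 = 4657225 + 7 \sqrt{22}$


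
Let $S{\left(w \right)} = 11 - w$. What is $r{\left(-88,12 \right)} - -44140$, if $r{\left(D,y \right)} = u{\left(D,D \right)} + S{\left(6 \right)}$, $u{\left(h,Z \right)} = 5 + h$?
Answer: $44062$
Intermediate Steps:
$r{\left(D,y \right)} = 10 + D$ ($r{\left(D,y \right)} = \left(5 + D\right) + \left(11 - 6\right) = \left(5 + D\right) + 5 = 10 + D$)
$r{\left(-88,12 \right)} - -44140 = \left(10 - 88\right) - -44140 = -78 + 44140 = 44062$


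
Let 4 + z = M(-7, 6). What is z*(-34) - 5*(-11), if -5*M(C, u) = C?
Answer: 717/5 ≈ 143.40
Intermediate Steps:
M(C, u) = -C/5
z = -13/5 (z = -4 - ⅕*(-7) = -4 + 7/5 = -13/5 ≈ -2.6000)
z*(-34) - 5*(-11) = -13/5*(-34) - 5*(-11) = 442/5 + 55 = 717/5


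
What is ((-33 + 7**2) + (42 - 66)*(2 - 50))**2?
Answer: 1364224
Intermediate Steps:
((-33 + 7**2) + (42 - 66)*(2 - 50))**2 = ((-33 + 49) - 24*(-48))**2 = (16 + 1152)**2 = 1168**2 = 1364224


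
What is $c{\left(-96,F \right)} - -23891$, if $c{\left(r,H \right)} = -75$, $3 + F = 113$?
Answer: $23816$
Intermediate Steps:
$F = 110$ ($F = -3 + 113 = 110$)
$c{\left(-96,F \right)} - -23891 = -75 - -23891 = -75 + 23891 = 23816$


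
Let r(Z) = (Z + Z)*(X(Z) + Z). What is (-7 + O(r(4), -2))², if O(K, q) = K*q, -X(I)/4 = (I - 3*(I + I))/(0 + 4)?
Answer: 152881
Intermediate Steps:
X(I) = 5*I (X(I) = -4*(I - 3*(I + I))/(0 + 4) = -4*(I - 6*I)/4 = -4*(-5*I)/4 = -(-5)*I = 5*I)
r(Z) = 12*Z² (r(Z) = (Z + Z)*(5*Z + Z) = (2*Z)*(6*Z) = 12*Z²)
(-7 + O(r(4), -2))² = (-7 + (12*4²)*(-2))² = (-7 + (12*16)*(-2))² = (-7 + 192*(-2))² = (-7 - 384)² = (-391)² = 152881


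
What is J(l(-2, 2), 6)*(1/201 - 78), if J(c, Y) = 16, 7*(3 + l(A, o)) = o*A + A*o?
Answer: -250832/201 ≈ -1247.9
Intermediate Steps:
l(A, o) = -3 + 2*A*o/7 (l(A, o) = -3 + (o*A + A*o)/7 = -3 + (A*o + A*o)/7 = -3 + (2*A*o)/7 = -3 + 2*A*o/7)
J(l(-2, 2), 6)*(1/201 - 78) = 16*(1/201 - 78) = 16*(-15677/201) = -250832/201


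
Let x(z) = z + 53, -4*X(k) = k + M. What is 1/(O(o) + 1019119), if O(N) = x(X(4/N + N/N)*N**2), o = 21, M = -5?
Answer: 1/1019592 ≈ 9.8078e-7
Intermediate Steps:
X(k) = 5/4 - k/4 (X(k) = -(k - 5)/4 = -(-5 + k)/4 = 5/4 - k/4)
x(z) = 53 + z
O(N) = 53 + N**2*(1 - 1/N) (O(N) = 53 + (5/4 - (4/N + N/N)/4)*N**2 = 53 + (5/4 - (4/N + 1)/4)*N**2 = 53 + (5/4 - (1 + 4/N)/4)*N**2 = 53 + (5/4 + (-1/4 - 1/N))*N**2 = 53 + (1 - 1/N)*N**2 = 53 + N**2*(1 - 1/N))
1/(O(o) + 1019119) = 1/((53 + 21*(-1 + 21)) + 1019119) = 1/((53 + 21*20) + 1019119) = 1/((53 + 420) + 1019119) = 1/(473 + 1019119) = 1/1019592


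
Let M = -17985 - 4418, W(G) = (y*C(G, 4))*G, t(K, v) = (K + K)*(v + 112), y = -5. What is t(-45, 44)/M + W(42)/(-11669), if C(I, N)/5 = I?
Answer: 164543580/37345801 ≈ 4.4059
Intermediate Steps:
t(K, v) = 2*K*(112 + v) (t(K, v) = (2*K)*(112 + v) = 2*K*(112 + v))
C(I, N) = 5*I
W(G) = -25*G² (W(G) = (-25*G)*G = -25*G²)
M = -22403
t(-45, 44)/M + W(42)/(-11669) = (2*(-45)*(112 + 44))/(-22403) - 25*42²/(-11669) = (2*(-45)*156)*(-1/22403) - 25*1764*(-1/11669) = -14040*(-1/22403) - 44100*(-1/11669) = 14040/22403 + 6300/1667 = 164543580/37345801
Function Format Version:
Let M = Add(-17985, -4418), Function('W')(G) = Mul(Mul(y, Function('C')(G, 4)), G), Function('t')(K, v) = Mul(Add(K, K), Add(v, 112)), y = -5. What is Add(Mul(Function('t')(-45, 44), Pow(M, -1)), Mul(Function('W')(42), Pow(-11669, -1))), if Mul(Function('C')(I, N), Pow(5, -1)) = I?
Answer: Rational(164543580, 37345801) ≈ 4.4059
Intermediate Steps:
Function('t')(K, v) = Mul(2, K, Add(112, v)) (Function('t')(K, v) = Mul(Mul(2, K), Add(112, v)) = Mul(2, K, Add(112, v)))
Function('C')(I, N) = Mul(5, I)
Function('W')(G) = Mul(-25, Pow(G, 2)) (Function('W')(G) = Mul(Mul(-5, Mul(5, G)), G) = Mul(Mul(-25, G), G) = Mul(-25, Pow(G, 2)))
M = -22403
Add(Mul(Function('t')(-45, 44), Pow(M, -1)), Mul(Function('W')(42), Pow(-11669, -1))) = Add(Mul(Mul(2, -45, Add(112, 44)), Pow(-22403, -1)), Mul(Mul(-25, Pow(42, 2)), Pow(-11669, -1))) = Add(Mul(Mul(2, -45, 156), Rational(-1, 22403)), Mul(Mul(-25, 1764), Rational(-1, 11669))) = Add(Mul(-14040, Rational(-1, 22403)), Mul(-44100, Rational(-1, 11669))) = Add(Rational(14040, 22403), Rational(6300, 1667)) = Rational(164543580, 37345801)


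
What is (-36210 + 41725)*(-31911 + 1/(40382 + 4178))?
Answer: -1568415437377/8912 ≈ -1.7599e+8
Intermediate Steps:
(-36210 + 41725)*(-31911 + 1/(40382 + 4178)) = 5515*(-31911 + 1/44560) = 5515*(-1421954159/44560) = -1568415437377/8912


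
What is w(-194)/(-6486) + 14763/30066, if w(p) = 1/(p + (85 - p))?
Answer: 678246622/1381307205 ≈ 0.49102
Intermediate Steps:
w(p) = 1/85
w(-194)/(-6486) + 14763/30066 = (1/85)/(-6486) + 14763/30066 = (1/85)*(-1/6486) + 14763*(1/30066) = -1/551310 + 4921/10022 = 678246622/1381307205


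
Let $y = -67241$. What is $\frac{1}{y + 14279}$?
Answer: $- \frac{1}{52962} \approx -1.8881 \cdot 10^{-5}$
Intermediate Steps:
$\frac{1}{y + 14279} = \frac{1}{-67241 + 14279} = \frac{1}{-52962} = - \frac{1}{52962}$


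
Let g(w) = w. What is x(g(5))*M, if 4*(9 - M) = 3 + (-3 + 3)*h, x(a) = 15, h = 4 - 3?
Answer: 495/4 ≈ 123.75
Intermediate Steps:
h = 1
M = 33/4 (M = 9 - (3 + (-3 + 3)*1)/4 = 9 - (3 + 0*1)/4 = 9 - (3 + 0)/4 = 9 - 1/4*3 = 9 - 3/4 = 33/4 ≈ 8.2500)
x(g(5))*M = 15*(33/4) = 495/4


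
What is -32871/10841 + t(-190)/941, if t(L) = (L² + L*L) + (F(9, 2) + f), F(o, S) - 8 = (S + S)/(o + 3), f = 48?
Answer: 2257197896/30604143 ≈ 73.755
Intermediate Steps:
F(o, S) = 8 + 2*S/(3 + o) (F(o, S) = 8 + (S + S)/(o + 3) = 8 + (2*S)/(3 + o) = 8 + 2*S/(3 + o))
t(L) = 169/3 + 2*L² (t(L) = (L² + L*L) + (2*(12 + 2 + 4*9)/(3 + 9) + 48) = (L² + L²) + (2*(12 + 2 + 36)/12 + 48) = 2*L² + (2*(1/12)*50 + 48) = 2*L² + (25/3 + 48) = 2*L² + 169/3 = 169/3 + 2*L²)
-32871/10841 + t(-190)/941 = -32871/10841 + (169/3 + 2*(-190)²)/941 = -32871*1/10841 + (169/3 + 2*36100)*(1/941) = -32871/10841 + (169/3 + 72200)*(1/941) = -32871/10841 + (216769/3)*(1/941) = -32871/10841 + 216769/2823 = 2257197896/30604143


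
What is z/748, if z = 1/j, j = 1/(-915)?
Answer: -915/748 ≈ -1.2233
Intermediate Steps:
j = -1/915 ≈ -0.0010929
z = -915 (z = 1/(-1/915) = -915)
z/748 = -915/748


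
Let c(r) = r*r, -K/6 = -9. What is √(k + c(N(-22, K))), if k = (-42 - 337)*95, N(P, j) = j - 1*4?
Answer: I*√33505 ≈ 183.04*I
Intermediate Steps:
K = 54 (K = -6*(-9) = 54)
N(P, j) = -4 + j (N(P, j) = j - 4 = -4 + j)
c(r) = r²
k = -36005 (k = -379*95 = -36005)
√(k + c(N(-22, K))) = √(-36005 + (-4 + 54)²) = √(-36005 + 50²) = √(-36005 + 2500) = √(-33505) = I*√33505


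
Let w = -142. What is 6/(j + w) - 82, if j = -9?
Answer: -12388/151 ≈ -82.040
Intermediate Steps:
6/(j + w) - 82 = 6/(-9 - 142) - 82 = 6/(-151) - 82 = -1/151*6 - 82 = -6/151 - 82 = -12388/151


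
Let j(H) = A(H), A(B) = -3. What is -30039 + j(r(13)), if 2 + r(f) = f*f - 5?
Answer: -30042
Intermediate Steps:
r(f) = -7 + f² (r(f) = -2 + (f*f - 5) = -2 + (f² - 5) = -2 + (-5 + f²) = -7 + f²)
j(H) = -3
-30039 + j(r(13)) = -30039 - 3 = -30042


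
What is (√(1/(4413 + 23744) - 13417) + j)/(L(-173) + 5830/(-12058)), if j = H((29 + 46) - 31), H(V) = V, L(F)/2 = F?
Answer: -265276/2088949 - 12058*I*√2659305237869/58818536993 ≈ -0.12699 - 0.33431*I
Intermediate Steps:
L(F) = 2*F
j = 44 (j = (29 + 46) - 31 = 75 - 31 = 44)
(√(1/(4413 + 23744) - 13417) + j)/(L(-173) + 5830/(-12058)) = (√(1/(4413 + 23744) - 13417) + 44)/(2*(-173) + 5830/(-12058)) = (√(1/28157 - 13417) + 44)/(-346 + 5830*(-1/12058)) = (√(1/28157 - 13417) + 44)/(-346 - 2915/6029) = (√(-377782468/28157) + 44)/(-2088949/6029) = (2*I*√2659305237869/28157 + 44)*(-6029/2088949) = (44 + 2*I*√2659305237869/28157)*(-6029/2088949) = -265276/2088949 - 12058*I*√2659305237869/58818536993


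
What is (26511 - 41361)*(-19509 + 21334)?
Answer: -27101250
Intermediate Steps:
(26511 - 41361)*(-19509 + 21334) = -14850*1825 = -27101250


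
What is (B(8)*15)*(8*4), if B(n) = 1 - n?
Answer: -3360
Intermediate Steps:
(B(8)*15)*(8*4) = ((1 - 1*8)*15)*(8*4) = ((1 - 8)*15)*32 = -7*15*32 = -105*32 = -3360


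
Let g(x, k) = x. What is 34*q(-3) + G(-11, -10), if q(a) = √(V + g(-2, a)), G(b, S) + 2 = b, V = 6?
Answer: 55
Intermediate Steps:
G(b, S) = -2 + b
q(a) = 2 (q(a) = √(6 - 2) = √4 = 2)
34*q(-3) + G(-11, -10) = 34*2 + (-2 - 11) = 68 - 13 = 55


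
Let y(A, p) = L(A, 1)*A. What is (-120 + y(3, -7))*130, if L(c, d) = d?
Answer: -15210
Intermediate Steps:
y(A, p) = A (y(A, p) = 1*A = A)
(-120 + y(3, -7))*130 = (-120 + 3)*130 = -117*130 = -15210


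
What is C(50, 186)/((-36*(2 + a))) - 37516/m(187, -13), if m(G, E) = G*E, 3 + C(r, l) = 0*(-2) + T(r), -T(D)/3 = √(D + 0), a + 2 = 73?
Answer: 32866447/2129556 + 5*√2/876 ≈ 15.442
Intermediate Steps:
a = 71 (a = -2 + 73 = 71)
T(D) = -3*√D (T(D) = -3*√(D + 0) = -3*√D)
C(r, l) = -3 - 3*√r (C(r, l) = -3 + (0*(-2) - 3*√r) = -3 + (0 - 3*√r) = -3 - 3*√r)
m(G, E) = E*G
C(50, 186)/((-36*(2 + a))) - 37516/m(187, -13) = (-3 - 15*√2)/((-36*(2 + 71))) - 37516/((-13*187)) = (-3 - 15*√2)/((-36*73)) - 37516/(-2431) = (-3 - 15*√2)/(-2628) - 37516*(-1/2431) = (-3 - 15*√2)*(-1/2628) + 37516/2431 = (1/876 + 5*√2/876) + 37516/2431 = 32866447/2129556 + 5*√2/876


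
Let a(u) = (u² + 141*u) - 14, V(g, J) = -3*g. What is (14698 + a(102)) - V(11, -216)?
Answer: 39503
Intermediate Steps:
a(u) = -14 + u² + 141*u
(14698 + a(102)) - V(11, -216) = (14698 + (-14 + 102² + 141*102)) - (-3)*11 = (14698 + (-14 + 10404 + 14382)) - 1*(-33) = (14698 + 24772) + 33 = 39470 + 33 = 39503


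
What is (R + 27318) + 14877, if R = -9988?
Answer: 32207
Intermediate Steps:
(R + 27318) + 14877 = (-9988 + 27318) + 14877 = 17330 + 14877 = 32207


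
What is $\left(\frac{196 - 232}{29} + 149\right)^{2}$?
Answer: $\frac{18361225}{841} \approx 21833.0$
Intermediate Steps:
$\left(\frac{196 - 232}{29} + 149\right)^{2} = \left(\left(196 - 232\right) \frac{1}{29} + 149\right)^{2} = \left(\left(-36\right) \frac{1}{29} + 149\right)^{2} = \left(- \frac{36}{29} + 149\right)^{2} = \left(\frac{4285}{29}\right)^{2} = \frac{18361225}{841}$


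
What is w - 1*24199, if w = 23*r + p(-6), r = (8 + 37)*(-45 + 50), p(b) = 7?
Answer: -19017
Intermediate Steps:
r = 225 (r = 45*5 = 225)
w = 5182 (w = 23*225 + 7 = 5175 + 7 = 5182)
w - 1*24199 = 5182 - 1*24199 = 5182 - 24199 = -19017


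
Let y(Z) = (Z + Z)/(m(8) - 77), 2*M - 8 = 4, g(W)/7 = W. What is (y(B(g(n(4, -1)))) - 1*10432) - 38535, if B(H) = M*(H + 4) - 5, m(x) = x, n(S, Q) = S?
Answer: -3379097/69 ≈ -48972.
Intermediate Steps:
g(W) = 7*W
M = 6 (M = 4 + (½)*4 = 4 + 2 = 6)
B(H) = 19 + 6*H (B(H) = 6*(H + 4) - 5 = 6*(4 + H) - 5 = (24 + 6*H) - 5 = 19 + 6*H)
y(Z) = -2*Z/69 (y(Z) = (Z + Z)/(8 - 77) = (2*Z)/(-69) = (2*Z)*(-1/69) = -2*Z/69)
(y(B(g(n(4, -1)))) - 1*10432) - 38535 = (-2*(19 + 6*(7*4))/69 - 1*10432) - 38535 = (-2*(19 + 6*28)/69 - 10432) - 38535 = (-2*(19 + 168)/69 - 10432) - 38535 = (-2/69*187 - 10432) - 38535 = (-374/69 - 10432) - 38535 = -720182/69 - 38535 = -3379097/69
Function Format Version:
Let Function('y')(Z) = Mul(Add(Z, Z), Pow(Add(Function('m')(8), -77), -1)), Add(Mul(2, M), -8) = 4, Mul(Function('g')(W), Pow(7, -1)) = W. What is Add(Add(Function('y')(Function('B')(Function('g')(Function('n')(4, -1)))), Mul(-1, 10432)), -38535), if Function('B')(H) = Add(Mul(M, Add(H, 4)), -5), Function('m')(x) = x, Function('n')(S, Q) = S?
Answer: Rational(-3379097, 69) ≈ -48972.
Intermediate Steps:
Function('g')(W) = Mul(7, W)
M = 6 (M = Add(4, Mul(Rational(1, 2), 4)) = Add(4, 2) = 6)
Function('B')(H) = Add(19, Mul(6, H)) (Function('B')(H) = Add(Mul(6, Add(H, 4)), -5) = Add(Mul(6, Add(4, H)), -5) = Add(Add(24, Mul(6, H)), -5) = Add(19, Mul(6, H)))
Function('y')(Z) = Mul(Rational(-2, 69), Z) (Function('y')(Z) = Mul(Add(Z, Z), Pow(Add(8, -77), -1)) = Mul(Mul(2, Z), Pow(-69, -1)) = Mul(Mul(2, Z), Rational(-1, 69)) = Mul(Rational(-2, 69), Z))
Add(Add(Function('y')(Function('B')(Function('g')(Function('n')(4, -1)))), Mul(-1, 10432)), -38535) = Add(Add(Mul(Rational(-2, 69), Add(19, Mul(6, Mul(7, 4)))), Mul(-1, 10432)), -38535) = Add(Add(Mul(Rational(-2, 69), Add(19, Mul(6, 28))), -10432), -38535) = Add(Add(Mul(Rational(-2, 69), Add(19, 168)), -10432), -38535) = Add(Add(Mul(Rational(-2, 69), 187), -10432), -38535) = Add(Add(Rational(-374, 69), -10432), -38535) = Add(Rational(-720182, 69), -38535) = Rational(-3379097, 69)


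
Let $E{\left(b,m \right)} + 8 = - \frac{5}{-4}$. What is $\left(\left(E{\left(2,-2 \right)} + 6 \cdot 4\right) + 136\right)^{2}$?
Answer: $\frac{375769}{16} \approx 23486.0$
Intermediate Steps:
$E{\left(b,m \right)} = - \frac{27}{4}$ ($E{\left(b,m \right)} = -8 - \frac{5}{-4} = -8 - - \frac{5}{4} = -8 + \frac{5}{4} = - \frac{27}{4}$)
$\left(\left(E{\left(2,-2 \right)} + 6 \cdot 4\right) + 136\right)^{2} = \left(\left(- \frac{27}{4} + 6 \cdot 4\right) + 136\right)^{2} = \left(\left(- \frac{27}{4} + 24\right) + 136\right)^{2} = \left(\frac{69}{4} + 136\right)^{2} = \left(\frac{613}{4}\right)^{2} = \frac{375769}{16}$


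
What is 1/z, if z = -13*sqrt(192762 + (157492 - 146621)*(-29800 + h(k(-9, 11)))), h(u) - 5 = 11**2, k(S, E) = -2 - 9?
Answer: I*sqrt(80598323)/2095556398 ≈ 4.2841e-6*I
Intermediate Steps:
k(S, E) = -11
h(u) = 126 (h(u) = 5 + 11**2 = 5 + 121 = 126)
z = -26*I*sqrt(80598323) (z = -13*sqrt(192762 + (157492 - 146621)*(-29800 + 126)) = -13*sqrt(192762 + 10871*(-29674)) = -13*sqrt(192762 - 322586054) = -26*I*sqrt(80598323) ≈ -2.3342e+5*I)
1/z = 1/(-26*I*sqrt(80598323)) = I*sqrt(80598323)/2095556398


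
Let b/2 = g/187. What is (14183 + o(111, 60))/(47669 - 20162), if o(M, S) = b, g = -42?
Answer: 2652137/5143809 ≈ 0.51560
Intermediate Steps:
b = -84/187 (b = 2*(-42/187) = -84/187 ≈ -0.44920)
o(M, S) = -84/187
(14183 + o(111, 60))/(47669 - 20162) = (14183 - 84/187)/(47669 - 20162) = (2652137/187)/27507 = (2652137/187)*(1/27507) = 2652137/5143809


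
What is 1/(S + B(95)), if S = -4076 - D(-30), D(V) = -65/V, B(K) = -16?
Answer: -6/24565 ≈ -0.00024425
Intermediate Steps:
S = -24469/6 (S = -4076 - (-65)/(-30) = -4076 - (-65)*(-1)/30 = -4076 - 1*13/6 = -4076 - 13/6 = -24469/6 ≈ -4078.2)
1/(S + B(95)) = 1/(-24469/6 - 16) = 1/(-24565/6) = -6/24565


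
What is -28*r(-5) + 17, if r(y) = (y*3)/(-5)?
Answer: -67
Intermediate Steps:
r(y) = -3*y/5 (r(y) = (3*y)*(-1/5) = -3*y/5)
-28*r(-5) + 17 = -(-84)*(-5)/5 + 17 = -28*3 + 17 = -84 + 17 = -67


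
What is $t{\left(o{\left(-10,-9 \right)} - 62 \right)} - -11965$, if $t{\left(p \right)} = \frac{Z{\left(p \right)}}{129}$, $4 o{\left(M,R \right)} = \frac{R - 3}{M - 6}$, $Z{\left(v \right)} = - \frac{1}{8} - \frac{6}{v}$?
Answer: $\frac{12212053099}{1020648} \approx 11965.0$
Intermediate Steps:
$Z{\left(v \right)} = - \frac{1}{8} - \frac{6}{v}$ ($Z{\left(v \right)} = \left(-1\right) \frac{1}{8} - \frac{6}{v} = - \frac{1}{8} - \frac{6}{v}$)
$o{\left(M,R \right)} = \frac{-3 + R}{4 \left(-6 + M\right)}$ ($o{\left(M,R \right)} = \frac{\left(R - 3\right) \frac{1}{M - 6}}{4} = \frac{\left(-3 + R\right) \frac{1}{-6 + M}}{4} = \frac{\frac{1}{-6 + M} \left(-3 + R\right)}{4} = \frac{-3 + R}{4 \left(-6 + M\right)}$)
$t{\left(p \right)} = \frac{-48 - p}{1032 p}$ ($t{\left(p \right)} = \frac{\frac{1}{8} \frac{1}{p} \left(-48 - p\right)}{129} = \frac{-48 - p}{8 p} \frac{1}{129} = \frac{-48 - p}{1032 p}$)
$t{\left(o{\left(-10,-9 \right)} - 62 \right)} - -11965 = \frac{-48 - \left(\frac{-3 - 9}{4 \left(-6 - 10\right)} - 62\right)}{1032 \left(\frac{-3 - 9}{4 \left(-6 - 10\right)} - 62\right)} - -11965 = \frac{-48 - \left(\frac{1}{4} \frac{1}{-16} \left(-12\right) - 62\right)}{1032 \left(\frac{1}{4} \frac{1}{-16} \left(-12\right) - 62\right)} + 11965 = \frac{-48 - \left(\frac{1}{4} \left(- \frac{1}{16}\right) \left(-12\right) - 62\right)}{1032 \left(\frac{1}{4} \left(- \frac{1}{16}\right) \left(-12\right) - 62\right)} + 11965 = \frac{-48 - \left(\frac{3}{16} - 62\right)}{1032 \left(\frac{3}{16} - 62\right)} + 11965 = \frac{-48 - - \frac{989}{16}}{1032 \left(- \frac{989}{16}\right)} + 11965 = \frac{1}{1032} \left(- \frac{16}{989}\right) \left(-48 + \frac{989}{16}\right) + 11965 = \frac{1}{1032} \left(- \frac{16}{989}\right) \frac{221}{16} + 11965 = - \frac{221}{1020648} + 11965 = \frac{12212053099}{1020648}$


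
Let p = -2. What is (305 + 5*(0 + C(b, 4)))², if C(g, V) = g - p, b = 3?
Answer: 108900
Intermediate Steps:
C(g, V) = 2 + g (C(g, V) = g - 1*(-2) = g + 2 = 2 + g)
(305 + 5*(0 + C(b, 4)))² = (305 + 5*(0 + (2 + 3)))² = (305 + 5*(0 + 5))² = (305 + 5*5)² = (305 + 25)² = 330² = 108900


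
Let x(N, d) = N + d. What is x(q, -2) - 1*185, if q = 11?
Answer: -176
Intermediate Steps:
x(q, -2) - 1*185 = (11 - 2) - 1*185 = 9 - 185 = -176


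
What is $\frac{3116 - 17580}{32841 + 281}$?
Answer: $- \frac{7232}{16561} \approx -0.43669$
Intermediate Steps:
$\frac{3116 - 17580}{32841 + 281} = - \frac{14464}{33122} = \left(-14464\right) \frac{1}{33122} = - \frac{7232}{16561}$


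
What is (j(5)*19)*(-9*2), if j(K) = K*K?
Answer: -8550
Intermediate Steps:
j(K) = K**2
(j(5)*19)*(-9*2) = (5**2*19)*(-9*2) = (25*19)*(-18) = 475*(-18) = -8550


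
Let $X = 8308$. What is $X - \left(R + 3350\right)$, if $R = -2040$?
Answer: $6998$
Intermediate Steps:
$X - \left(R + 3350\right) = 8308 - \left(-2040 + 3350\right) = 8308 - 1310 = 6998$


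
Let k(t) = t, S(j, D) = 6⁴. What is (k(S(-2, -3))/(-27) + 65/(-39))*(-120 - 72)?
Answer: 9536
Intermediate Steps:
S(j, D) = 1296
(k(S(-2, -3))/(-27) + 65/(-39))*(-120 - 72) = (1296/(-27) + 65/(-39))*(-120 - 72) = (1296*(-1/27) + 65*(-1/39))*(-192) = (-48 - 5/3)*(-192) = -149/3*(-192) = 9536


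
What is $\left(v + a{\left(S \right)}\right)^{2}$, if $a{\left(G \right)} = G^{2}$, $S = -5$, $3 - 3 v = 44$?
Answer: $\frac{1156}{9} \approx 128.44$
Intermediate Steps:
$v = - \frac{41}{3}$ ($v = 1 - \frac{44}{3} = - \frac{41}{3} \approx -13.667$)
$\left(v + a{\left(S \right)}\right)^{2} = \left(- \frac{41}{3} + \left(-5\right)^{2}\right)^{2} = \left(- \frac{41}{3} + 25\right)^{2} = \left(\frac{34}{3}\right)^{2} = \frac{1156}{9}$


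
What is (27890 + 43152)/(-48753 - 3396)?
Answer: -71042/52149 ≈ -1.3623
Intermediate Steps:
(27890 + 43152)/(-48753 - 3396) = 71042/(-52149) = 71042*(-1/52149) = -71042/52149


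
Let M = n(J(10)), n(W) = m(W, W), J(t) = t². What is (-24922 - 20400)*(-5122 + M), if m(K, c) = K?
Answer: 227607084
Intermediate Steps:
n(W) = W
M = 100 (M = 10² = 100)
(-24922 - 20400)*(-5122 + M) = (-24922 - 20400)*(-5122 + 100) = -45322*(-5022) = 227607084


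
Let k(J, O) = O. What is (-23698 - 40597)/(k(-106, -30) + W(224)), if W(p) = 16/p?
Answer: 900130/419 ≈ 2148.3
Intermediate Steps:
(-23698 - 40597)/(k(-106, -30) + W(224)) = (-23698 - 40597)/(-30 + 16/224) = -64295/(-30 + 16*(1/224)) = -64295/(-30 + 1/14) = -64295/(-419/14) = -64295*(-14/419) = 900130/419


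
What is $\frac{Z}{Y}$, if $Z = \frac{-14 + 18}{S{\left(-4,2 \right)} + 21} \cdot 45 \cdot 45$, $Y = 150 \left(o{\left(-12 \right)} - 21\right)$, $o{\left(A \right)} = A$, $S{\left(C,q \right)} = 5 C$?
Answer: $- \frac{18}{11} \approx -1.6364$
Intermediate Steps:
$Y = -4950$ ($Y = 150 \left(-12 - 21\right) = 150 \left(-33\right) = -4950$)
$Z = 8100$ ($Z = \frac{-14 + 18}{5 \left(-4\right) + 21} \cdot 45 \cdot 45 = \frac{4}{-20 + 21} \cdot 45 \cdot 45 = \frac{4}{1} \cdot 45 \cdot 45 = 4 \cdot 1 \cdot 45 \cdot 45 = 4 \cdot 45 \cdot 45 = 180 \cdot 45 = 8100$)
$\frac{Z}{Y} = \frac{8100}{-4950} = 8100 \left(- \frac{1}{4950}\right) = - \frac{18}{11}$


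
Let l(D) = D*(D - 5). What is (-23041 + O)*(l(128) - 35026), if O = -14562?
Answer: 725061046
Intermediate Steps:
l(D) = D*(-5 + D)
(-23041 + O)*(l(128) - 35026) = (-23041 - 14562)*(128*(-5 + 128) - 35026) = -37603*(128*123 - 35026) = -37603*(15744 - 35026) = -37603*(-19282) = 725061046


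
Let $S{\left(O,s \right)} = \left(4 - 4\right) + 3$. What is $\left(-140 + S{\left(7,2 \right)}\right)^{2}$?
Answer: $18769$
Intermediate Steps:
$S{\left(O,s \right)} = 3$ ($S{\left(O,s \right)} = 0 + 3 = 3$)
$\left(-140 + S{\left(7,2 \right)}\right)^{2} = \left(-140 + 3\right)^{2} = \left(-137\right)^{2} = 18769$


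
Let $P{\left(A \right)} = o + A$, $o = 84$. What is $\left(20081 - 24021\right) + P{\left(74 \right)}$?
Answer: $-3782$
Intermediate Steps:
$P{\left(A \right)} = 84 + A$
$\left(20081 - 24021\right) + P{\left(74 \right)} = \left(20081 - 24021\right) + \left(84 + 74\right) = -3940 + 158 = -3782$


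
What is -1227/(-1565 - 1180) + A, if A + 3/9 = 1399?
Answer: 1280189/915 ≈ 1399.1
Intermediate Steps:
A = 4196/3 (A = -1/3 + 1399 = 4196/3 ≈ 1398.7)
-1227/(-1565 - 1180) + A = -1227/(-1565 - 1180) + 4196/3 = -1227/(-2745) + 4196/3 = -1/2745*(-1227) + 4196/3 = 409/915 + 4196/3 = 1280189/915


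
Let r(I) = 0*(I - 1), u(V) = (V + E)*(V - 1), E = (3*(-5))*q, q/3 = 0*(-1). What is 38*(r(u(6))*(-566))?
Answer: 0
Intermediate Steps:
q = 0 (q = 3*(0*(-1)) = 3*0 = 0)
E = 0 (E = (3*(-5))*0 = -15*0 = 0)
u(V) = V*(-1 + V) (u(V) = (V + 0)*(V - 1) = V*(-1 + V))
r(I) = 0 (r(I) = 0*(-1 + I) = 0)
38*(r(u(6))*(-566)) = 38*(0*(-566)) = 38*0 = 0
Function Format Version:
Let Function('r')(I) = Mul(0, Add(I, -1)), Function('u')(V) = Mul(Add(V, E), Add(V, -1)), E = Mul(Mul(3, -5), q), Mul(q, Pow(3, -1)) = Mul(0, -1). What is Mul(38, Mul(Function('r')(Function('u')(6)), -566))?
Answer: 0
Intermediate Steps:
q = 0 (q = Mul(3, Mul(0, -1)) = Mul(3, 0) = 0)
E = 0 (E = Mul(Mul(3, -5), 0) = Mul(-15, 0) = 0)
Function('u')(V) = Mul(V, Add(-1, V)) (Function('u')(V) = Mul(Add(V, 0), Add(V, -1)) = Mul(V, Add(-1, V)))
Function('r')(I) = 0 (Function('r')(I) = Mul(0, Add(-1, I)) = 0)
Mul(38, Mul(Function('r')(Function('u')(6)), -566)) = Mul(38, Mul(0, -566)) = Mul(38, 0) = 0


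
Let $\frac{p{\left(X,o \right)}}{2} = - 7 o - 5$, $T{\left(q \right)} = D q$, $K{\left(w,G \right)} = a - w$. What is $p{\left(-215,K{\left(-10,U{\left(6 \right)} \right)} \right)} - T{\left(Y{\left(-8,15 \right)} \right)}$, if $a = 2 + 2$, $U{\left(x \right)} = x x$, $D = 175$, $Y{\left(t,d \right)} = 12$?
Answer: $-2306$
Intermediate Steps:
$U{\left(x \right)} = x^{2}$
$a = 4$
$K{\left(w,G \right)} = 4 - w$
$T{\left(q \right)} = 175 q$
$p{\left(X,o \right)} = -10 - 14 o$ ($p{\left(X,o \right)} = 2 \left(- 7 o - 5\right) = 2 \left(-5 - 7 o\right) = -10 - 14 o$)
$p{\left(-215,K{\left(-10,U{\left(6 \right)} \right)} \right)} - T{\left(Y{\left(-8,15 \right)} \right)} = \left(-10 - 14 \left(4 - -10\right)\right) - 175 \cdot 12 = \left(-10 - 14 \left(4 + 10\right)\right) - 2100 = \left(-10 - 196\right) - 2100 = -206 - 2100 = -2306$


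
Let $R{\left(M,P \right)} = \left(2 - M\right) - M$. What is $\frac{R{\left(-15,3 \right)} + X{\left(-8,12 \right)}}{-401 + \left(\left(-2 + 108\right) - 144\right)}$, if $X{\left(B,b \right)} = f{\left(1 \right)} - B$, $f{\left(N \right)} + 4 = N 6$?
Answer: $- \frac{42}{439} \approx -0.095672$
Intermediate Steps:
$f{\left(N \right)} = -4 + 6 N$ ($f{\left(N \right)} = -4 + N 6 = -4 + 6 N$)
$X{\left(B,b \right)} = 2 - B$ ($X{\left(B,b \right)} = \left(-4 + 6 \cdot 1\right) - B = \left(-4 + 6\right) - B = 2 - B$)
$R{\left(M,P \right)} = 2 - 2 M$
$\frac{R{\left(-15,3 \right)} + X{\left(-8,12 \right)}}{-401 + \left(\left(-2 + 108\right) - 144\right)} = \frac{\left(2 - -30\right) + \left(2 - -8\right)}{-401 + \left(\left(-2 + 108\right) - 144\right)} = \frac{\left(2 + 30\right) + \left(2 + 8\right)}{-401 + \left(106 - 144\right)} = \frac{32 + 10}{-401 - 38} = \frac{42}{-439} = 42 \left(- \frac{1}{439}\right) = - \frac{42}{439}$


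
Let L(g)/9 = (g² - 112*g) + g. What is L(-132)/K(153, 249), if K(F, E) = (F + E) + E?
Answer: 96228/217 ≈ 443.45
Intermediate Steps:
K(F, E) = F + 2*E (K(F, E) = (E + F) + E = F + 2*E)
L(g) = -999*g + 9*g² (L(g) = 9*((g² - 112*g) + g) = 9*(g² - 111*g) = -999*g + 9*g²)
L(-132)/K(153, 249) = (9*(-132)*(-111 - 132))/(153 + 2*249) = (9*(-132)*(-243))/(153 + 498) = 288684/651 = 288684*(1/651) = 96228/217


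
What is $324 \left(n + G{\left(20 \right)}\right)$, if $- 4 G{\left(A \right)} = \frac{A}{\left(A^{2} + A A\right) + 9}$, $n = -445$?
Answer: $- \frac{116643240}{809} \approx -1.4418 \cdot 10^{5}$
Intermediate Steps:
$G{\left(A \right)} = - \frac{A}{4 \left(9 + 2 A^{2}\right)}$ ($G{\left(A \right)} = - \frac{A \frac{1}{\left(A^{2} + A A\right) + 9}}{4} = - \frac{A \frac{1}{\left(A^{2} + A^{2}\right) + 9}}{4} = - \frac{A \frac{1}{2 A^{2} + 9}}{4} = - \frac{A \frac{1}{9 + 2 A^{2}}}{4} = - \frac{A}{4 \left(9 + 2 A^{2}\right)}$)
$324 \left(n + G{\left(20 \right)}\right) = 324 \left(-445 - \frac{20}{36 + 8 \cdot 20^{2}}\right) = 324 \left(-445 - \frac{20}{36 + 8 \cdot 400}\right) = 324 \left(-445 - \frac{20}{36 + 3200}\right) = 324 \left(-445 - \frac{20}{3236}\right) = 324 \left(-445 - 20 \cdot \frac{1}{3236}\right) = 324 \left(-445 - \frac{5}{809}\right) = 324 \left(- \frac{360010}{809}\right) = - \frac{116643240}{809}$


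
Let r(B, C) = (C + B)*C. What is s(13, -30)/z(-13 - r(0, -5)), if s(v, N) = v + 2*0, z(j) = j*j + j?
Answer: 13/1406 ≈ 0.0092461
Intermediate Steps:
r(B, C) = C*(B + C) (r(B, C) = (B + C)*C = C*(B + C))
z(j) = j + j² (z(j) = j² + j = j + j²)
s(v, N) = v (s(v, N) = v + 0 = v)
s(13, -30)/z(-13 - r(0, -5)) = 13/(((-13 - (-5)*(0 - 5))*(1 + (-13 - (-5)*(0 - 5))))) = 13/(((-13 - (-5)*(-5))*(1 + (-13 - (-5)*(-5))))) = 13/(((-13 - 1*25)*(1 + (-13 - 1*25)))) = 13/(((-13 - 25)*(1 + (-13 - 25)))) = 13/((-38*(1 - 38))) = 13/((-38*(-37))) = 13/1406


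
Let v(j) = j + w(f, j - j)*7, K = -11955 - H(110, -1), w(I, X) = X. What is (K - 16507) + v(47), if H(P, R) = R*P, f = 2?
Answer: -28305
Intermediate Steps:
H(P, R) = P*R
K = -11845 (K = -11955 - 110*(-1) = -11955 - 1*(-110) = -11955 + 110 = -11845)
v(j) = j (v(j) = j + (j - j)*7 = j + 0*7 = j + 0 = j)
(K - 16507) + v(47) = (-11845 - 16507) + 47 = -28352 + 47 = -28305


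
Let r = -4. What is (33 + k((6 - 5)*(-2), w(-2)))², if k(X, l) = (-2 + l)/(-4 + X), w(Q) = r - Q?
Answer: 10201/9 ≈ 1133.4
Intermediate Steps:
w(Q) = -4 - Q
k(X, l) = (-2 + l)/(-4 + X)
(33 + k((6 - 5)*(-2), w(-2)))² = (33 + (-2 + (-4 - 1*(-2)))/(-4 + (6 - 5)*(-2)))² = (33 + (-2 + (-4 + 2))/(-4 + 1*(-2)))² = (33 + (-2 - 2)/(-4 - 2))² = (33 - 4/(-6))² = (33 - ⅙*(-4))² = (33 + ⅔)² = (101/3)² = 10201/9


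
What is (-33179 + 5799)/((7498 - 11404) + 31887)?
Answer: -27380/27981 ≈ -0.97852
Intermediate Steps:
(-33179 + 5799)/((7498 - 11404) + 31887) = -27380/(-3906 + 31887) = -27380/27981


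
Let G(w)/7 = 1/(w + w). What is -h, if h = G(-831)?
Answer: 7/1662 ≈ 0.0042118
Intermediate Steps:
G(w) = 7/(2*w) (G(w) = 7/(w + w) = 7/((2*w)) = 7*(1/(2*w)) = 7/(2*w))
h = -7/1662 (h = (7/2)/(-831) = (7/2)*(-1/831) = -7/1662 ≈ -0.0042118)
-h = -1*(-7/1662) = 7/1662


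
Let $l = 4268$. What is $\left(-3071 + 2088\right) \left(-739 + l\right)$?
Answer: $-3469007$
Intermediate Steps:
$\left(-3071 + 2088\right) \left(-739 + l\right) = \left(-3071 + 2088\right) \left(-739 + 4268\right) = \left(-983\right) 3529 = -3469007$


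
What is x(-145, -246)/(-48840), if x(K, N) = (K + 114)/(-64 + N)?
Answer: -1/488400 ≈ -2.0475e-6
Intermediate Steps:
x(K, N) = (114 + K)/(-64 + N)
x(-145, -246)/(-48840) = ((114 - 145)/(-64 - 246))/(-48840) = (-31/(-310))*(-1/48840) = -1/310*(-31)*(-1/48840) = (⅒)*(-1/48840) = -1/488400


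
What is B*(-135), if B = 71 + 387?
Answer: -61830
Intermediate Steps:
B = 458
B*(-135) = 458*(-135) = -61830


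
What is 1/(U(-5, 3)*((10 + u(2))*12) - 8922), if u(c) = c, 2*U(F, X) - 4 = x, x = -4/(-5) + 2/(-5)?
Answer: -5/43026 ≈ -0.00011621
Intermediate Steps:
x = ⅖ (x = -4*(-⅕) + 2*(-⅕) = ⅘ - ⅖ = ⅖ ≈ 0.40000)
U(F, X) = 11/5 (U(F, X) = 2 + (½)*(⅖) = 2 + ⅕ = 11/5)
1/(U(-5, 3)*((10 + u(2))*12) - 8922) = 1/(11*((10 + 2)*12)/5 - 8922) = 1/(11*(12*12)/5 - 8922) = 1/((11/5)*144 - 8922) = 1/(1584/5 - 8922) = 1/(-43026/5) = -5/43026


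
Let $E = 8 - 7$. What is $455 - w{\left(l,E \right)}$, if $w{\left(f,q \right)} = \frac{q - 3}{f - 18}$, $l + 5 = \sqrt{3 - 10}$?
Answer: $\frac{121917}{268} - \frac{i \sqrt{7}}{268} \approx 454.91 - 0.0098722 i$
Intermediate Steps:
$l = -5 + i \sqrt{7}$ ($l = -5 + \sqrt{3 - 10} = -5 + \sqrt{-7} = -5 + i \sqrt{7} \approx -5.0 + 2.6458 i$)
$E = 1$ ($E = 8 - 7 = 1$)
$w{\left(f,q \right)} = \frac{-3 + q}{-18 + f}$
$455 - w{\left(l,E \right)} = 455 - \frac{-3 + 1}{-18 - \left(5 - i \sqrt{7}\right)} = 455 - \frac{1}{-23 + i \sqrt{7}} \left(-2\right) = 455 - - \frac{2}{-23 + i \sqrt{7}} = 455 + \frac{2}{-23 + i \sqrt{7}}$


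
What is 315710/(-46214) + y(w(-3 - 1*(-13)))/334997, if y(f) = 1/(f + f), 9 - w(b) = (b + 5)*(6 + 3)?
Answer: -1903714254961/278667924444 ≈ -6.8315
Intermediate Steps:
w(b) = -36 - 9*b (w(b) = 9 - (b + 5)*(6 + 3) = 9 - (5 + b)*9 = 9 - (45 + 9*b) = 9 + (-45 - 9*b) = -36 - 9*b)
y(f) = 1/(2*f)
315710/(-46214) + y(w(-3 - 1*(-13)))/334997 = 315710/(-46214) + (1/(2*(-36 - 9*(-3 - 1*(-13)))))/334997 = 315710*(-1/46214) + (1/(2*(-36 - 9*(-3 + 13))))*(1/334997) = -157855/23107 + (1/(2*(-36 - 9*10)))*(1/334997) = -157855/23107 + (1/(2*(-36 - 90)))*(1/334997) = -157855/23107 + ((1/2)/(-126))*(1/334997) = -157855/23107 + ((1/2)*(-1/126))*(1/334997) = -157855/23107 - 1/252*1/334997 = -157855/23107 - 1/84419244 = -1903714254961/278667924444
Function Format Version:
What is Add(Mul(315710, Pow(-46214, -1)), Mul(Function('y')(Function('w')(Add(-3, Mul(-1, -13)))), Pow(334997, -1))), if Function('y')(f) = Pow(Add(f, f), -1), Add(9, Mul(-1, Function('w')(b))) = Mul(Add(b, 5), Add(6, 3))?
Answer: Rational(-1903714254961, 278667924444) ≈ -6.8315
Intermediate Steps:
Function('w')(b) = Add(-36, Mul(-9, b)) (Function('w')(b) = Add(9, Mul(-1, Mul(Add(b, 5), Add(6, 3)))) = Add(9, Mul(-1, Mul(Add(5, b), 9))) = Add(9, Mul(-1, Add(45, Mul(9, b)))) = Add(9, Add(-45, Mul(-9, b))) = Add(-36, Mul(-9, b)))
Function('y')(f) = Mul(Rational(1, 2), Pow(f, -1)) (Function('y')(f) = Pow(Mul(2, f), -1) = Mul(Rational(1, 2), Pow(f, -1)))
Add(Mul(315710, Pow(-46214, -1)), Mul(Function('y')(Function('w')(Add(-3, Mul(-1, -13)))), Pow(334997, -1))) = Add(Mul(315710, Pow(-46214, -1)), Mul(Mul(Rational(1, 2), Pow(Add(-36, Mul(-9, Add(-3, Mul(-1, -13)))), -1)), Pow(334997, -1))) = Add(Mul(315710, Rational(-1, 46214)), Mul(Mul(Rational(1, 2), Pow(Add(-36, Mul(-9, Add(-3, 13))), -1)), Rational(1, 334997))) = Add(Rational(-157855, 23107), Mul(Mul(Rational(1, 2), Pow(Add(-36, Mul(-9, 10)), -1)), Rational(1, 334997))) = Add(Rational(-157855, 23107), Mul(Mul(Rational(1, 2), Pow(Add(-36, -90), -1)), Rational(1, 334997))) = Add(Rational(-157855, 23107), Mul(Mul(Rational(1, 2), Pow(-126, -1)), Rational(1, 334997))) = Add(Rational(-157855, 23107), Mul(Mul(Rational(1, 2), Rational(-1, 126)), Rational(1, 334997))) = Add(Rational(-157855, 23107), Mul(Rational(-1, 252), Rational(1, 334997))) = Add(Rational(-157855, 23107), Rational(-1, 84419244)) = Rational(-1903714254961, 278667924444)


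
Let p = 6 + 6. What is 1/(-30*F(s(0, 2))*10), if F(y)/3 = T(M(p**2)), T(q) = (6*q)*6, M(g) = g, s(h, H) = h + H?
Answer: -1/4665600 ≈ -2.1433e-7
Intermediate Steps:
p = 12
s(h, H) = H + h
T(q) = 36*q
F(y) = 15552 (F(y) = 3*(36*12**2) = 3*(36*144) = 3*5184 = 15552)
1/(-30*F(s(0, 2))*10) = 1/(-30*15552*10) = 1/(-466560*10) = 1/(-4665600) = -1/4665600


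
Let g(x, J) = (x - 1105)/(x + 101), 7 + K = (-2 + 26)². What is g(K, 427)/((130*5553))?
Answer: -2/1804725 ≈ -1.1082e-6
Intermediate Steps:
K = 569 (K = -7 + (-2 + 26)² = -7 + 24² = -7 + 576 = 569)
g(x, J) = (-1105 + x)/(101 + x)
g(K, 427)/((130*5553)) = ((-1105 + 569)/(101 + 569))/((130*5553)) = (-536/670)/721890 = ((1/670)*(-536))*(1/721890) = -⅘*1/721890 = -2/1804725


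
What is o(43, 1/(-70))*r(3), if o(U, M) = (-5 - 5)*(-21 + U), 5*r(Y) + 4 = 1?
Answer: 132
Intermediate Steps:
r(Y) = -⅗ (r(Y) = -⅘ + (⅕)*1 = -⅘ + ⅕ = -⅗)
o(U, M) = 210 - 10*U (o(U, M) = -10*(-21 + U) = 210 - 10*U)
o(43, 1/(-70))*r(3) = (210 - 10*43)*(-⅗) = (210 - 430)*(-⅗) = -220*(-⅗) = 132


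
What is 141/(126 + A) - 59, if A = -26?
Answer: -5759/100 ≈ -57.590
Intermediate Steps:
141/(126 + A) - 59 = 141/(126 - 26) - 59 = 141/100 - 59 = -5759/100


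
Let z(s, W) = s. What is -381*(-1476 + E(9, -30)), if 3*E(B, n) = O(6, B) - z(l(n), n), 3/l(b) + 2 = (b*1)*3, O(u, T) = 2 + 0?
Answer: 51713003/92 ≈ 5.6210e+5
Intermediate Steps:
O(u, T) = 2
l(b) = 3/(-2 + 3*b) (l(b) = 3/(-2 + (b*1)*3) = 3/(-2 + b*3) = 3/(-2 + 3*b))
E(B, n) = 2/3 - 1/(-2 + 3*n) (E(B, n) = (2 - 3/(-2 + 3*n))/3 = 2/3 - 1/(-2 + 3*n))
-381*(-1476 + E(9, -30)) = -381*(-1476 + (-7 + 6*(-30))/(3*(-2 + 3*(-30)))) = -381*(-1476 + (-7 - 180)/(3*(-2 - 90))) = -381*(-1476 + (1/3)*(-187)/(-92)) = -381*(-1476 + (1/3)*(-1/92)*(-187)) = -381*(-1476 + 187/276) = -381*(-407189/276) = 51713003/92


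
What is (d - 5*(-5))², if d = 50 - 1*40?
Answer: 1225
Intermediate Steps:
d = 10 (d = 50 - 40 = 10)
(d - 5*(-5))² = (10 - 5*(-5))² = (10 + 25)² = 35² = 1225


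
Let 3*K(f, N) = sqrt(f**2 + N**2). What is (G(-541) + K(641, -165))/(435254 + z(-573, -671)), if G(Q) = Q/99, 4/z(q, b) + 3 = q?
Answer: -8656/689442325 + 48*sqrt(438106)/62676575 ≈ 0.00049435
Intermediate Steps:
z(q, b) = 4/(-3 + q)
G(Q) = Q/99 (G(Q) = Q*(1/99) = Q/99)
K(f, N) = sqrt(N**2 + f**2)/3 (K(f, N) = sqrt(f**2 + N**2)/3 = sqrt(N**2 + f**2)/3)
(G(-541) + K(641, -165))/(435254 + z(-573, -671)) = ((1/99)*(-541) + sqrt((-165)**2 + 641**2)/3)/(435254 + 4/(-3 - 573)) = (-541/99 + sqrt(27225 + 410881)/3)/(435254 + 4/(-576)) = (-541/99 + sqrt(438106)/3)/(435254 + 4*(-1/576)) = (-541/99 + sqrt(438106)/3)/(435254 - 1/144) = (-541/99 + sqrt(438106)/3)/(62676575/144) = (-541/99 + sqrt(438106)/3)*(144/62676575) = -8656/689442325 + 48*sqrt(438106)/62676575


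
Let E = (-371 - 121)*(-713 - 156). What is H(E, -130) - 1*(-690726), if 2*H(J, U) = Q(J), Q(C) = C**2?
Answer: 91399336878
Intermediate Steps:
E = 427548 (E = -492*(-869) = 427548)
H(J, U) = J**2/2
H(E, -130) - 1*(-690726) = (1/2)*427548**2 - 1*(-690726) = (1/2)*182797292304 + 690726 = 91398646152 + 690726 = 91399336878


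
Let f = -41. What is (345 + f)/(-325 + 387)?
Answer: 152/31 ≈ 4.9032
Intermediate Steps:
(345 + f)/(-325 + 387) = (345 - 41)/(-325 + 387) = 304/62 = 304*(1/62) = 152/31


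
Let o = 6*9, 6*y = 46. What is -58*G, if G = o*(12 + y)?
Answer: -61596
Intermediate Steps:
y = 23/3 (y = (1/6)*46 = 23/3 ≈ 7.6667)
o = 54
G = 1062 (G = 54*(12 + 23/3) = 54*(59/3) = 1062)
-58*G = -58*1062 = -61596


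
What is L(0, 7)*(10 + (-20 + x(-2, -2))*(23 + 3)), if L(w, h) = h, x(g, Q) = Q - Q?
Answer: -3570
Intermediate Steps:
x(g, Q) = 0
L(0, 7)*(10 + (-20 + x(-2, -2))*(23 + 3)) = 7*(10 + (-20 + 0)*(23 + 3)) = 7*(10 - 20*26) = 7*(10 - 520) = 7*(-510) = -3570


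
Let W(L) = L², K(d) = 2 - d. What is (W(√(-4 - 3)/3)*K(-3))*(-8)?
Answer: 280/9 ≈ 31.111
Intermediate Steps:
(W(√(-4 - 3)/3)*K(-3))*(-8) = ((√(-4 - 3)/3)²*(2 - 1*(-3)))*(-8) = ((√(-7)*(⅓))²*(2 + 3))*(-8) = (((I*√7)*(⅓))²*5)*(-8) = ((I*√7/3)²*5)*(-8) = -7/9*5*(-8) = -35/9*(-8) = 280/9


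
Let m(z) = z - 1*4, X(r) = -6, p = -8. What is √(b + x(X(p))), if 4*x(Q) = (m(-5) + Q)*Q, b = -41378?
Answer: I*√165422/2 ≈ 203.36*I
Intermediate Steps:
m(z) = -4 + z (m(z) = z - 4 = -4 + z)
x(Q) = Q*(-9 + Q)/4 (x(Q) = (((-4 - 5) + Q)*Q)/4 = ((-9 + Q)*Q)/4 = (Q*(-9 + Q))/4 = Q*(-9 + Q)/4)
√(b + x(X(p))) = √(-41378 + (¼)*(-6)*(-9 - 6)) = √(-41378 + (¼)*(-6)*(-15)) = √(-41378 + 45/2) = √(-82711/2) = I*√165422/2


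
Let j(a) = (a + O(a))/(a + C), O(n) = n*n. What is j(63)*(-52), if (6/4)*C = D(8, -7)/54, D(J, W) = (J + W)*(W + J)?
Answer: -1061424/319 ≈ -3327.3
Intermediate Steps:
D(J, W) = (J + W)² (D(J, W) = (J + W)*(J + W) = (J + W)²)
O(n) = n²
C = 1/81 (C = 2*((8 - 7)²/54)/3 = 2*(1²*(1/54))/3 = 2*(1*(1/54))/3 = (⅔)*(1/54) = 1/81 ≈ 0.012346)
j(a) = (a + a²)/(1/81 + a) (j(a) = (a + a²)/(a + 1/81) = (a + a²)/(1/81 + a))
j(63)*(-52) = (81*63*(1 + 63)/(1 + 81*63))*(-52) = (81*63*64/(1 + 5103))*(-52) = (81*63*64/5104)*(-52) = (81*63*(1/5104)*64)*(-52) = (20412/319)*(-52) = -1061424/319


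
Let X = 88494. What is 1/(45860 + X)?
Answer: 1/134354 ≈ 7.4430e-6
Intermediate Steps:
1/(45860 + X) = 1/(45860 + 88494) = 1/134354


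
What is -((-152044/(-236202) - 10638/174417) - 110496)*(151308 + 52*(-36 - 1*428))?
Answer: 96490425051595021760/6866274039 ≈ 1.4053e+10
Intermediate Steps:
-((-152044/(-236202) - 10638/174417) - 110496)*(151308 + 52*(-36 - 1*428)) = -((-152044*(-1/236202) - 10638*1/174417) - 110496)*(151308 + 52*(-36 - 428)) = -((76022/118101 - 3546/58139) - 110496)*(151308 + 52*(-464)) = -(4001056912/6866274039 - 110496)*(151308 - 24128) = -(-758691815156432)*127180/6866274039 = -1*(-96490425051595021760/6866274039) = 96490425051595021760/6866274039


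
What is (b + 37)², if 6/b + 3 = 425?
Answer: 60996100/44521 ≈ 1370.1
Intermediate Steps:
b = 3/211 (b = 6/(-3 + 425) = 6/422 = 6*(1/422) = 3/211 ≈ 0.014218)
(b + 37)² = (3/211 + 37)² = (7810/211)² = 60996100/44521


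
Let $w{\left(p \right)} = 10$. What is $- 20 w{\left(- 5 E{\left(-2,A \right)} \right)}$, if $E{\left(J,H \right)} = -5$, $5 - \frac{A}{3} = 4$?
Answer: $-200$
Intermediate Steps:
$A = 3$ ($A = 15 - 12 = 3$)
$- 20 w{\left(- 5 E{\left(-2,A \right)} \right)} = \left(-20\right) 10 = -200$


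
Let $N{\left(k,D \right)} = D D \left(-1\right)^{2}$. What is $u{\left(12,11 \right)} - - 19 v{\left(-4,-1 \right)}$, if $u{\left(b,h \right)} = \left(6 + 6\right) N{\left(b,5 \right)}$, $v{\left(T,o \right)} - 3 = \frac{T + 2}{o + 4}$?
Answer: $\frac{1033}{3} \approx 344.33$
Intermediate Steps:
$N{\left(k,D \right)} = D^{2}$ ($N{\left(k,D \right)} = D^{2} \cdot 1 = D^{2}$)
$v{\left(T,o \right)} = 3 + \frac{2 + T}{4 + o}$ ($v{\left(T,o \right)} = 3 + \frac{T + 2}{o + 4} = 3 + \frac{2 + T}{4 + o}$)
$u{\left(b,h \right)} = 300$ ($u{\left(b,h \right)} = \left(6 + 6\right) 5^{2} = 12 \cdot 25 = 300$)
$u{\left(12,11 \right)} - - 19 v{\left(-4,-1 \right)} = 300 - - 19 \frac{14 - 4 + 3 \left(-1\right)}{4 - 1} = 300 - - 19 \frac{14 - 4 - 3}{3} = 300 - - 19 \cdot \frac{1}{3} \cdot 7 = 300 - \left(-19\right) \frac{7}{3} = 300 - - \frac{133}{3} = 300 + \frac{133}{3} = \frac{1033}{3}$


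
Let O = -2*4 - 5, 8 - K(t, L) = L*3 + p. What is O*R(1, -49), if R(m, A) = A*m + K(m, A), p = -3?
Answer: -1417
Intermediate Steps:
K(t, L) = 11 - 3*L (K(t, L) = 8 - (L*3 - 3) = 8 - (3*L - 3) = 8 - (-3 + 3*L) = 8 + (3 - 3*L) = 11 - 3*L)
O = -13 (O = -8 - 5 = -13)
R(m, A) = 11 - 3*A + A*m (R(m, A) = A*m + (11 - 3*A) = 11 - 3*A + A*m)
O*R(1, -49) = -13*(11 - 3*(-49) - 49*1) = -13*(11 + 147 - 49) = -13*109 = -1417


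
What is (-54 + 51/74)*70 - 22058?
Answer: -954221/37 ≈ -25790.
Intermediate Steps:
(-54 + 51/74)*70 - 22058 = -3945/74*70 - 22058 = -138075/37 - 22058 = -954221/37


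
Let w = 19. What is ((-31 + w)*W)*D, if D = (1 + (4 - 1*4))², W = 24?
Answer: -288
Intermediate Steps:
D = 1 (D = (1 + (4 - 4))² = (1 + 0)² = 1² = 1)
((-31 + w)*W)*D = ((-31 + 19)*24)*1 = -12*24*1 = -288*1 = -288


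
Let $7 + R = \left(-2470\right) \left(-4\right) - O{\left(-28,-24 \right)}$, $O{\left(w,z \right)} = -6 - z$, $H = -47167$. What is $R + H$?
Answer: $-37312$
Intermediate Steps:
$R = 9855$ ($R = -7 - \left(-9886 + 24\right) = -7 + \left(9880 - \left(-6 + 24\right)\right) = -7 + \left(9880 - 18\right) = -7 + 9862 = 9855$)
$R + H = 9855 - 47167 = -37312$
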